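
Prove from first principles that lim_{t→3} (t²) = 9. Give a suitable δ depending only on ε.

δ = min(1, ε/7)

Suppose ε > 0. We seek δ > 0 with 0 < |t − 3| < δ ⇒ |t² − 9| < ε.
Factor: t² − 9 = (t − 3)(t + 3), so |t² − 9| = |t − 3|·|t + 3|.
Restrict δ ≤ 1. Then |t − 3| < 1 gives |t| < 4, so by the triangle inequality |t + 3| ≤ 4 + 3 = 7.
Hence |t² − 9| ≤ 7|t − 3|, which is < ε once |t − 3| < ε/7.
Take δ = min(1, ε/7). If 0 < |t − 3| < δ then both bounds hold and |t² − 9| ≤ 7|t − 3| < 7·(ε/7) = ε.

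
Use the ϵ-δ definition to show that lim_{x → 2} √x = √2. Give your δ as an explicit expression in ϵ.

Fix ϵ > 0. We want δ > 0 such that 0 < |x − 2| < δ implies |√x − √2| < ϵ.
Multiplying by the conjugate, |√x − √2| = |x − 2|/(√x + √2).
Restrict δ ≤ 2 so that |x − 2| < 2 forces x > 0, and then √x + √2 > √2.
Hence |√x − √2| < |x − 2|/√2, which is < ϵ once |x − 2| < √2·ϵ.
Take δ = min(2, √2·ϵ). If 0 < |x − 2| < δ then x > 0 and |√x − √2| < |x − 2|/√2 < ϵ.

δ = min(2, √2·ϵ)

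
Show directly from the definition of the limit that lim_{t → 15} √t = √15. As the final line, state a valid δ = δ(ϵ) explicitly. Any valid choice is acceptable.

Let ϵ > 0. We want δ > 0 such that 0 < |t − 15| < δ implies |√t − √15| < ϵ.
Rationalise: √t − √15 = (t − 15)/(√t + √15), so |√t − √15| = |t − 15|/(√t + √15).
Restrict δ ≤ 15 so that |t − 15| < 15 forces t > 0, and then √t + √15 > √15.
Hence |√t − √15| < |t − 15|/√15, which is < ϵ once |t − 15| < √15·ϵ.
Take δ = min(15, √15·ϵ). If 0 < |t − 15| < δ then t > 0 and |√t − √15| < |t − 15|/√15 < ϵ.

δ = min(15, √15·ϵ)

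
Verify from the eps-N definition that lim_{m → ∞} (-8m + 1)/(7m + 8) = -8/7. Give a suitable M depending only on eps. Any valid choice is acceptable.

Let eps > 0 be given. For m ≥ 1, |(-8m + 1)/(7m + 8) + 8/7| = |71|/(7(7m + 8)) = 71/(7(7m + 8)).
Since 7m + 8 ≥ 7m for m ≥ 1, this is ≤ 71/(7·7m) = (71/49)/m.
So |(-8m + 1)/(7m + 8) + 8/7| < eps whenever m > (71/49)/eps.
Take M = (71/49)/eps. If m > M then |(-8m + 1)/(7m + 8) + 8/7| ≤ (71/49)/m < eps.

M = (71/49)/eps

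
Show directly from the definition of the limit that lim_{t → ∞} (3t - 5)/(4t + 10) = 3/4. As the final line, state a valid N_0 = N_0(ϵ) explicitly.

Suppose ϵ > 0. We seek N_0 > 0 such that t > N_0 implies |(3t - 5)/(4t + 10) − (3/4)| < ϵ.
(3t - 5)/(4t + 10) − (3/4) = (4(3t - 5) − 3(4t + 10)) / (4(4t + 10)) = -50/(4(4t + 10)).
For t > 0 we have 4t + 10 > 4t, so |(3t - 5)/(4t + 10) − (3/4)| = 50/(4(4t + 10)) < 50/(4·4t) = (25/8)/t.
Thus |(3t - 5)/(4t + 10) − (3/4)| < ϵ whenever t > (25/8)/ϵ.
Take N_0 = (25/8)/ϵ. If t > N_0 then |(3t - 5)/(4t + 10) − (3/4)| < (25/8)/t < ϵ.

N_0 = (25/8)/ϵ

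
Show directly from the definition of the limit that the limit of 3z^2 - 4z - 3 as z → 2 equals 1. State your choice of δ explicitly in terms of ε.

Let ε > 0. We want δ > 0 such that 0 < |z − 2| < δ implies |(3z^2 - 4z - 3) − 1| < ε.
(3z^2 - 4z - 3) − 1 = 3z^2 - 4z - 4 = (z − 2)(3z + 2).
So |(3z^2 - 4z - 3) − 1| = |z − 2|·|3z + 2|.
Assume first that |z − 2| < 2, so |z| < 4. Then |3z + 2| ≤ 3·4 + 2 = 14.
Hence |(3z^2 - 4z - 3) − 1| ≤ 14|z − 2| < ε provided |z − 2| < ε/14.
Choosing δ = min(2, ε/14) ensures both conditions, hence |(3z^2 - 4z - 3) − 1| < ε.

δ = min(2, ε/14)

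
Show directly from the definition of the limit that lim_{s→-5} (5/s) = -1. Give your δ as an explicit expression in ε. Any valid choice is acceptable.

Fix ε > 0. We seek δ > 0 such that 0 < |s + 5| < δ implies |5/s + 1| < ε.
|5/s + 1| = 5·|-5 − s|/(5·|s|) = 5|s + 5|/(5|s|).
Restrict δ ≤ 5/2. Then |s + 5| < 5/2 gives |s| > 5/2, so 5|s| > 25/2.
Then |5/s + 1| < 5|s + 5|/(25/2), which is < ε when |s + 5| < (5/2)ε.
Take δ = min(5/2, (5/2)ε). Then 0 < |s + 5| < δ gives both |s + 5| < 5/2 and |s + 5| < (5/2)ε, so |5/s + 1| < ε.

δ = min(5/2, (5/2)ε)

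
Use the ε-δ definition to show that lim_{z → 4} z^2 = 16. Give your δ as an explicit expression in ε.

Let ε > 0. We seek δ > 0 with 0 < |z − 4| < δ ⇒ |z^2 − 16| < ε.
Factor: z^2 − 16 = (z − 4)(z + 4), so |z^2 − 16| = |z − 4|·|z + 4|.
Impose δ ≤ 1 so that |z| < 5; then |z + 4| ≤ 9.
Hence |z^2 − 16| ≤ 9|z − 4|, which is < ε once |z − 4| < ε/9.
Take δ = min(1, ε/9). If 0 < |z − 4| < δ then both bounds hold and |z^2 − 16| ≤ 9|z − 4| < 9·(ε/9) = ε.

δ = min(1, ε/9)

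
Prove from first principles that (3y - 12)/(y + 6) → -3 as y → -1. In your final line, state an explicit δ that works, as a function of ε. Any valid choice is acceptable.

δ = min(5/2, (5/12)ε)

Suppose ε > 0. We want δ > 0 with 0 < |y + 1| < δ ⇒ |(3y - 12)/(y + 6) + 3| < ε.
Combining over a common denominator, (3y - 12)/(y + 6) + 3 = [(3y - 12)·5 − (-15)·(y + 6)] / [5·(y + 6)] = 30(y + 1) / (5(y + 6)).
So |(3y - 12)/(y + 6) + 3| = 30|y + 1| / (5·|y + 6|).
Restrict δ ≤ 5/2. Then |y + 1| < 5/2 gives |y + 6| = |(y + 1) + 5| ≥ 5 − 5/2 = 5/2.
Hence |(3y - 12)/(y + 6) + 3| < 30|y + 1|/(5·(5/2)) = (12/5)|y + 1|, which is < ε once |y + 1| < (5/12)ε.
Take δ = min(5/2, (5/12)ε). Then 0 < |y + 1| < δ forces both bounds, so |(3y - 12)/(y + 6) + 3| < ε.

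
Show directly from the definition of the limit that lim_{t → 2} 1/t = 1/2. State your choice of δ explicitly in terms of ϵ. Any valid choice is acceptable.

δ = min(1, 2ϵ)

Fix ϵ > 0. We seek δ > 0 such that 0 < |t − 2| < δ implies |1/t − (1/2)| < ϵ.
|1/t − (1/2)| = |2 − t|/(2·|t|) = |t − 2|/(2|t|).
Require δ ≤ 1 so that |t| > 2 − 1 = 1, hence 2|t| > 2.
Then |1/t − (1/2)| < |t − 2|/2, which is < ϵ when |t − 2| < 2ϵ.
Take δ = min(1, 2ϵ). Then 0 < |t − 2| < δ gives both |t − 2| < 1 and |t − 2| < 2ϵ, so |1/t − (1/2)| < ϵ.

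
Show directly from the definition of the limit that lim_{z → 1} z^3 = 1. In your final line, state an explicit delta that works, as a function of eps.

delta = min(1, eps/7)

Fix eps > 0. We seek delta > 0 with 0 < |z − 1| < delta ⇒ |z^3 − 1| < eps.
Factor: z^3 − 1 = (z − 1)(z^2 + z + 1), so |z^3 − 1| = |z − 1|·|z^2 + z + 1|.
Restrict delta ≤ 1. Then |z − 1| < 1 gives |z| < 2, so by the triangle inequality |z^2 + z + 1| ≤ 2^2 + 2 + 1 = 7.
Hence |z^3 − 1| ≤ 7|z − 1|, which is < eps once |z − 1| < eps/7.
Take delta = min(1, eps/7). If 0 < |z − 1| < delta then both bounds hold and |z^3 − 1| ≤ 7|z − 1| < 7·(eps/7) = eps.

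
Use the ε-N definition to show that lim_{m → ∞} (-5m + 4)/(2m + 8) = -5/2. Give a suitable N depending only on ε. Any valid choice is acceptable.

N = 12/ε

Fix ε > 0. For m ≥ 1, |(-5m + 4)/(2m + 8) + 5/2| = |48|/(2(2m + 8)) = 48/(2(2m + 8)).
Since 2m + 8 ≥ 2m for m ≥ 1, this is ≤ 48/(2·2m) = 12/m.
So |(-5m + 4)/(2m + 8) + 5/2| < ε whenever m > 12/ε.
Take N = 12/ε. If m > N then |(-5m + 4)/(2m + 8) + 5/2| ≤ 12/m < ε.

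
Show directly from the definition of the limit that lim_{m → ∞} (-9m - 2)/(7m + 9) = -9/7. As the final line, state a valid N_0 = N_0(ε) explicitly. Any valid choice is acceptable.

N_0 = (67/49)/ε

Let ε > 0 be given. For m ≥ 1, |(-9m - 2)/(7m + 9) + 9/7| = |67|/(7(7m + 9)) = 67/(7(7m + 9)).
Since 7m + 9 ≥ 7m for m ≥ 1, this is ≤ 67/(7·7m) = (67/49)/m.
So |(-9m - 2)/(7m + 9) + 9/7| < ε whenever m > (67/49)/ε.
Take N_0 = (67/49)/ε. If m > N_0 then |(-9m - 2)/(7m + 9) + 9/7| ≤ (67/49)/m < ε.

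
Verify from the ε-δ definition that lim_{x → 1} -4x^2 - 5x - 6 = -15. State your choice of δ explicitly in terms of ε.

δ = min(1, ε/17)

Let ε > 0. We want δ > 0 such that 0 < |x − 1| < δ implies |(-4x^2 - 5x - 6) + 15| < ε.
(-4x^2 - 5x - 6) + 15 = -4x^2 - 5x + 9 = (x − 1)(-4x - 9).
So |(-4x^2 - 5x - 6) + 15| = |x − 1|·|-4x - 9|.
Assume first that |x − 1| < 1, so |x| < 2. Then |-4x - 9| ≤ 4·2 + 9 = 17.
Hence |(-4x^2 - 5x - 6) + 15| ≤ 17|x − 1| < ε provided |x − 1| < ε/17.
Take δ = min(1, ε/17). Then 0 < |x − 1| < δ gives both |x − 1| < 1 and |x − 1| < ε/17, so |(-4x^2 - 5x - 6) + 15| < ε.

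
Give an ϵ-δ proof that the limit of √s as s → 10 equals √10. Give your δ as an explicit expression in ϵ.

Let ϵ > 0 be given. We want δ > 0 such that 0 < |s − 10| < δ implies |√s − √10| < ϵ.
Multiplying by the conjugate, |√s − √10| = |s − 10|/(√s + √10).
Restrict δ ≤ 10 so that |s − 10| < 10 forces s > 0, and then √s + √10 > √10.
Hence |√s − √10| < |s − 10|/√10, which is < ϵ once |s − 10| < √10·ϵ.
Take δ = min(10, √10·ϵ). If 0 < |s − 10| < δ then s > 0 and |√s − √10| < |s − 10|/√10 < ϵ.

δ = min(10, √10·ϵ)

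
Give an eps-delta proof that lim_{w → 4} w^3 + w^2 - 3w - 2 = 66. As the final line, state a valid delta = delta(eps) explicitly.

Fix eps > 0. We want delta > 0 such that 0 < |w − 4| < delta implies |(w^3 + w^2 - 3w - 2) − 66| < eps.
(w^3 + w^2 - 3w - 2) − 66 = w^3 + w^2 - 3w - 68 = (w − 4)(w^2 + 5w + 17).
So |(w^3 + w^2 - 3w - 2) − 66| = |w − 4|·|w^2 + 5w + 17|.
Require delta ≤ 1. Then |w − 4| < 1 gives |w| < 5, and by the triangle inequality |w^2 + 5w + 17| ≤ 5^2 + 5·5 + 17 = 67.
Hence |(w^3 + w^2 - 3w - 2) − 66| ≤ 67|w − 4| < eps provided |w − 4| < eps/67.
Choosing delta = min(1, eps/67) ensures both conditions, hence |(w^3 + w^2 - 3w - 2) − 66| < eps.

delta = min(1, eps/67)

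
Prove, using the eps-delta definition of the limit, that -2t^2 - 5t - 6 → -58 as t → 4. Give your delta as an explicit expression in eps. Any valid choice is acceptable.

Fix eps > 0. We want delta > 0 such that 0 < |t − 4| < delta implies |(-2t^2 - 5t - 6) + 58| < eps.
(-2t^2 - 5t - 6) + 58 = -2t^2 - 5t + 52 = (t − 4)(-2t - 13).
So |(-2t^2 - 5t - 6) + 58| = |t − 4|·|-2t - 13|.
Assume first that |t − 4| < 1, so |t| < 5. Then |-2t - 13| ≤ 2·5 + 13 = 23.
Hence |(-2t^2 - 5t - 6) + 58| ≤ 23|t − 4| < eps provided |t − 4| < eps/23.
Take delta = min(1, eps/23). Then 0 < |t − 4| < delta gives both |t − 4| < 1 and |t − 4| < eps/23, so |(-2t^2 - 5t - 6) + 58| < eps.

delta = min(1, eps/23)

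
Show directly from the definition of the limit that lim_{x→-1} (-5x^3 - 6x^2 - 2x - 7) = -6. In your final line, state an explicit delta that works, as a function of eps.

Let eps > 0 be given. We want delta > 0 such that 0 < |x + 1| < delta implies |(-5x^3 - 6x^2 - 2x - 7) + 6| < eps.
(-5x^3 - 6x^2 - 2x - 7) + 6 = -5x^3 - 6x^2 - 2x - 1 = (x + 1)(-5x^2 - x - 1).
So |(-5x^3 - 6x^2 - 2x - 7) + 6| = |x + 1|·|-5x^2 - x - 1|.
Assume first that |x + 1| < 1, so |x| < 2. Then |-5x^2 - x - 1| ≤ 5·2^2 + 2 + 1 = 23.
Hence |(-5x^3 - 6x^2 - 2x - 7) + 6| ≤ 23|x + 1| < eps provided |x + 1| < eps/23.
Take delta = min(1, eps/23). Then 0 < |x + 1| < delta gives both |x + 1| < 1 and |x + 1| < eps/23, so |(-5x^3 - 6x^2 - 2x - 7) + 6| < eps.

delta = min(1, eps/23)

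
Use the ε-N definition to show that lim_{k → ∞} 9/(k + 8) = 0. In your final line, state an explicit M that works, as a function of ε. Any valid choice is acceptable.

Suppose ε > 0. For k ≥ 1, |9/(k + 8) − 0| = 9/(k + 8) ≤ 9/k.
We need 9/k < ε, i.e. k > 9/ε.
Take M = 9/ε. If k > M then |9/(k + 8)| ≤ 9/k < ε.

M = 9/ε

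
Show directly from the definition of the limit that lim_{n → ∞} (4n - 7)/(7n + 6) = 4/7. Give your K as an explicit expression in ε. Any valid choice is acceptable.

Suppose ε > 0. For n ≥ 1, |(4n - 7)/(7n + 6) − (4/7)| = |-73|/(7(7n + 6)) = 73/(7(7n + 6)).
Since 7n + 6 ≥ 7n for n ≥ 1, this is ≤ 73/(7·7n) = (73/49)/n.
So |(4n - 7)/(7n + 6) − (4/7)| < ε whenever n > (73/49)/ε.
Take K = (73/49)/ε. If n > K then |(4n - 7)/(7n + 6) − (4/7)| ≤ (73/49)/n < ε.

K = (73/49)/ε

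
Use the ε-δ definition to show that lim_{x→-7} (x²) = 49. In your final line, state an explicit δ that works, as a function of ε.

Fix ε > 0. We seek δ > 0 with 0 < |x + 7| < δ ⇒ |x² − 49| < ε.
Factor: x² − 49 = (x + 7)(x - 7), so |x² − 49| = |x + 7|·|x - 7|.
Impose δ ≤ 1 so that |x| < 8; then |x - 7| ≤ 15.
Hence |x² − 49| ≤ 15|x + 7|, which is < ε once |x + 7| < ε/15.
Take δ = min(1, ε/15). If 0 < |x + 7| < δ then both bounds hold and |x² − 49| ≤ 15|x + 7| < 15·(ε/15) = ε.

δ = min(1, ε/15)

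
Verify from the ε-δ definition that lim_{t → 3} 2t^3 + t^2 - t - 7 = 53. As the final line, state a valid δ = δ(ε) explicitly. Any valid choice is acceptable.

Suppose ε > 0. We want δ > 0 such that 0 < |t − 3| < δ implies |(2t^3 + t^2 - t - 7) − 53| < ε.
(2t^3 + t^2 - t - 7) − 53 = 2t^3 + t^2 - t - 60 = (t − 3)(2t^2 + 7t + 20).
So |(2t^3 + t^2 - t - 7) − 53| = |t − 3|·|2t^2 + 7t + 20|.
Assume first that |t − 3| < 1, so |t| < 4. Then |2t^2 + 7t + 20| ≤ 2·4^2 + 7·4 + 20 = 80.
Hence |(2t^3 + t^2 - t - 7) − 53| ≤ 80|t − 3| < ε provided |t − 3| < ε/80.
Choosing δ = min(1, ε/80) ensures both conditions, hence |(2t^3 + t^2 - t - 7) − 53| < ε.

δ = min(1, ε/80)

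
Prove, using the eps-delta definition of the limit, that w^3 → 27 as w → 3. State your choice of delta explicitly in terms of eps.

delta = min(2, eps/49)

Let eps > 0 be given. We seek delta > 0 with 0 < |w − 3| < delta ⇒ |w^3 − 27| < eps.
Factor: w^3 − 27 = (w − 3)(w^2 + 3w + 9), so |w^3 − 27| = |w − 3|·|w^2 + 3w + 9|.
Impose delta ≤ 2 so that |w| < 5; then |w^2 + 3w + 9| ≤ 49.
Hence |w^3 − 27| ≤ 49|w − 3|, which is < eps once |w − 3| < eps/49.
Take delta = min(2, eps/49). If 0 < |w − 3| < delta then both bounds hold and |w^3 − 27| ≤ 49|w − 3| < 49·(eps/49) = eps.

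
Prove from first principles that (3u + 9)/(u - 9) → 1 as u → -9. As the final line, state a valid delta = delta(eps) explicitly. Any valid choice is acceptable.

delta = min(9, (9/2)eps)

Suppose eps > 0. We want delta > 0 with 0 < |u + 9| < delta ⇒ |(3u + 9)/(u - 9) − 1| < eps.
Combining over a common denominator, (3u + 9)/(u - 9) − 1 = [(3u + 9)·(-18) − (-18)·(u - 9)] / [(-18)·(u - 9)] = -36(u + 9) / ((-18)(u - 9)).
So |(3u + 9)/(u - 9) − 1| = 36|u + 9| / (18·|u − 9|).
Require delta ≤ 9, so |u − 9| ≥ |-18| − |u + 9| > 18 − 9 = 9.
Hence |(3u + 9)/(u - 9) − 1| < 36|u + 9|/(18·9) = (2/9)|u + 9|, which is < eps once |u + 9| < (9/2)eps.
Take delta = min(9, (9/2)eps). Then 0 < |u + 9| < delta forces both bounds, so |(3u + 9)/(u - 9) − 1| < eps.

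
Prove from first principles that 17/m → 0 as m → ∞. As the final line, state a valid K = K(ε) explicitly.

Let ε > 0 be given. For m ≥ 1, |17/m − 0| = 17/(m) ≤ 17/m.
We need 17/m < ε, i.e. m > 17/ε.
Take K = 17/ε. If m > K then |17/m| ≤ 17/m < ε.

K = 17/ε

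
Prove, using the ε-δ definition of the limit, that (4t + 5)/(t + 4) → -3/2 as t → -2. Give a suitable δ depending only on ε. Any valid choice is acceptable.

δ = min(1, (2/11)ε)

Fix ε > 0. We want δ > 0 with 0 < |t + 2| < δ ⇒ |(4t + 5)/(t + 4) + 3/2| < ε.
Combining over a common denominator, (4t + 5)/(t + 4) + 3/2 = [(4t + 5)·2 − (-3)·(t + 4)] / [2·(t + 4)] = 11(t + 2) / (2(t + 4)).
So |(4t + 5)/(t + 4) + 3/2| = 11|t + 2| / (2·|t + 4|).
Require δ ≤ 1, so |t + 4| ≥ |2| − |t + 2| > 2 − 1 = 1.
Hence |(4t + 5)/(t + 4) + 3/2| < 11|t + 2|/(2·1) = (11/2)|t + 2|, which is < ε once |t + 2| < (2/11)ε.
Take δ = min(1, (2/11)ε). Then 0 < |t + 2| < δ forces both bounds, so |(4t + 5)/(t + 4) + 3/2| < ε.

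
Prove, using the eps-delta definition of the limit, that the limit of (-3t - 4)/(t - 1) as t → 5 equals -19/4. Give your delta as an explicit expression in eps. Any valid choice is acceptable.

delta = min(2, (8/7)eps)

Let eps > 0. We want delta > 0 with 0 < |t − 5| < delta ⇒ |(-3t - 4)/(t - 1) + 19/4| < eps.
Combining over a common denominator, (-3t - 4)/(t - 1) + 19/4 = [(-3t - 4)·4 − (-19)·(t - 1)] / [4·(t - 1)] = 7(t − 5) / (4(t - 1)).
So |(-3t - 4)/(t - 1) + 19/4| = 7|t − 5| / (4·|t − 1|).
Restrict delta ≤ 2. Then |t − 5| < 2 gives |t − 1| = |(t − 5) + 4| ≥ 4 − 2 = 2.
Hence |(-3t - 4)/(t - 1) + 19/4| < 7|t − 5|/(4·2) = (7/8)|t − 5|, which is < eps once |t − 5| < (8/7)eps.
Take delta = min(2, (8/7)eps). Then 0 < |t − 5| < delta forces both bounds, so |(-3t - 4)/(t - 1) + 19/4| < eps.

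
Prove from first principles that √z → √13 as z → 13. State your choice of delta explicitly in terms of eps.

Let eps > 0 be given. We want delta > 0 such that 0 < |z − 13| < delta implies |√z − √13| < eps.
Rationalise: √z − √13 = (z − 13)/(√z + √13), so |√z − √13| = |z − 13|/(√z + √13).
Restrict delta ≤ 13 so that |z − 13| < 13 forces z > 0, and then √z + √13 > √13.
Hence |√z − √13| < |z − 13|/√13, which is < eps once |z − 13| < √13·eps.
Take delta = min(13, √13·eps). If 0 < |z − 13| < delta then z > 0 and |√z − √13| < |z − 13|/√13 < eps.

delta = min(13, √13·eps)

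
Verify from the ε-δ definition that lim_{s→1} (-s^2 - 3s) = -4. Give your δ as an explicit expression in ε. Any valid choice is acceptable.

Fix ε > 0. We want δ > 0 such that 0 < |s − 1| < δ implies |(-s^2 - 3s) + 4| < ε.
(-s^2 - 3s) + 4 = -s^2 - 3s + 4 = (s − 1)(-s - 4).
So |(-s^2 - 3s) + 4| = |s − 1|·|-s - 4|.
Require δ ≤ 1. Then |s − 1| < 1 gives |s| < 2, and by the triangle inequality |-s - 4| ≤ 2 + 4 = 6.
Hence |(-s^2 - 3s) + 4| ≤ 6|s − 1| < ε provided |s − 1| < ε/6.
Take δ = min(1, ε/6). Then 0 < |s − 1| < δ gives both |s − 1| < 1 and |s − 1| < ε/6, so |(-s^2 - 3s) + 4| < ε.

δ = min(1, ε/6)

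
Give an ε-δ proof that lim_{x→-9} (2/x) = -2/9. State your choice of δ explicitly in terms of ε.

Fix ε > 0. We seek δ > 0 such that 0 < |x + 9| < δ implies |2/x + 2/9| < ε.
|2/x + 2/9| = 2·|-9 − x|/(9·|x|) = 2|x + 9|/(9|x|).
Restrict δ ≤ 9/2. Then |x + 9| < 9/2 gives |x| > 9/2, so 9|x| > 81/2.
Then |2/x + 2/9| < 2|x + 9|/(81/2), which is < ε when |x + 9| < (81/4)ε.
Take δ = min(9/2, (81/4)ε). Then 0 < |x + 9| < δ gives both |x + 9| < 9/2 and |x + 9| < (81/4)ε, so |2/x + 2/9| < ε.

δ = min(9/2, (81/4)ε)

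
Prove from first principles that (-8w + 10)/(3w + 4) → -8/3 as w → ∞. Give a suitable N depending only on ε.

Fix ε > 0. We seek N > 0 such that w > N implies |(-8w + 10)/(3w + 4) + 8/3| < ε.
(-8w + 10)/(3w + 4) + 8/3 = (3(-8w + 10) − (-8)(3w + 4)) / (3(3w + 4)) = 62/(3(3w + 4)).
For w > 0 we have 3w + 4 > 3w, so |(-8w + 10)/(3w + 4) + 8/3| = 62/(3(3w + 4)) < 62/(3·3w) = (62/9)/w.
Thus |(-8w + 10)/(3w + 4) + 8/3| < ε whenever w > (62/9)/ε.
Take N = (62/9)/ε. If w > N then |(-8w + 10)/(3w + 4) + 8/3| < (62/9)/w < ε.

N = (62/9)/ε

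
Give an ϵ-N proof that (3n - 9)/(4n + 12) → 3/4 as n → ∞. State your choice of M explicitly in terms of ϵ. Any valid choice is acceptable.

M = (9/2)/ϵ

Fix ϵ > 0. For n ≥ 1, |(3n - 9)/(4n + 12) − (3/4)| = |-72|/(4(4n + 12)) = 72/(4(4n + 12)).
Since 4n + 12 ≥ 4n for n ≥ 1, this is ≤ 72/(4·4n) = (9/2)/n.
So |(3n - 9)/(4n + 12) − (3/4)| < ϵ whenever n > (9/2)/ϵ.
Take M = (9/2)/ϵ. If n > M then |(3n - 9)/(4n + 12) − (3/4)| ≤ (9/2)/n < ϵ.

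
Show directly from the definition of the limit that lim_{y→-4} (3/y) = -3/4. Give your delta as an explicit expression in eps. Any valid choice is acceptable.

Suppose eps > 0. We seek delta > 0 such that 0 < |y + 4| < delta implies |3/y + 3/4| < eps.
|3/y + 3/4| = 3·|-4 − y|/(4·|y|) = 3|y + 4|/(4|y|).
Require delta ≤ 2 so that |y| > 4 − 2 = 2, hence 4|y| > 8.
Then |3/y + 3/4| < 3|y + 4|/8, which is < eps when |y + 4| < (8/3)eps.
Take delta = min(2, (8/3)eps). Then 0 < |y + 4| < delta gives both |y + 4| < 2 and |y + 4| < (8/3)eps, so |3/y + 3/4| < eps.

delta = min(2, (8/3)eps)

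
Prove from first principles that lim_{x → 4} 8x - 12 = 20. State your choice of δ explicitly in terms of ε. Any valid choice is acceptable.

Let ε > 0. We need δ > 0 so that 0 < |x − 4| < δ implies |(8x - 12) − 20| < ε.
Since (8x - 12) − 20 = 8(x − 4), we have |(8x - 12) − 20| = 8|x − 4|.
Thus it suffices that |x − 4| < ε/8.
Take δ = ε/8. If 0 < |x − 4| < δ then |(8x - 12) − 20| = 8|x − 4| < 8·(ε/8) = ε.

δ = ε/8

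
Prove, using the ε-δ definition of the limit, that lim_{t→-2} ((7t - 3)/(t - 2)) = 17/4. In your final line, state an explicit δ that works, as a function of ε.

Let ε > 0. We want δ > 0 with 0 < |t + 2| < δ ⇒ |(7t - 3)/(t - 2) − (17/4)| < ε.
Combining over a common denominator, (7t - 3)/(t - 2) − (17/4) = [(7t - 3)·(-4) − (-17)·(t - 2)] / [(-4)·(t - 2)] = -11(t + 2) / ((-4)(t - 2)).
So |(7t - 3)/(t - 2) − (17/4)| = 11|t + 2| / (4·|t − 2|).
Require δ ≤ 2, so |t − 2| ≥ |-4| − |t + 2| > 4 − 2 = 2.
Hence |(7t - 3)/(t - 2) − (17/4)| < 11|t + 2|/(4·2) = (11/8)|t + 2|, which is < ε once |t + 2| < (8/11)ε.
Take δ = min(2, (8/11)ε). Then 0 < |t + 2| < δ forces both bounds, so |(7t - 3)/(t - 2) − (17/4)| < ε.

δ = min(2, (8/11)ε)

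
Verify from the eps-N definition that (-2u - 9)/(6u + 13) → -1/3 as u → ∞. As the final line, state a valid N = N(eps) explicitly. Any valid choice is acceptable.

Let eps > 0 be given. We seek N > 0 such that u > N implies |(-2u - 9)/(6u + 13) + 1/3| < eps.
(-2u - 9)/(6u + 13) + 1/3 = (6(-2u - 9) − (-2)(6u + 13)) / (6(6u + 13)) = -28/(6(6u + 13)).
For u > 0 we have 6u + 13 > 6u, so |(-2u - 9)/(6u + 13) + 1/3| = 28/(6(6u + 13)) < 28/(6·6u) = (7/9)/u.
Thus |(-2u - 9)/(6u + 13) + 1/3| < eps whenever u > (7/9)/eps.
Take N = (7/9)/eps. If u > N then |(-2u - 9)/(6u + 13) + 1/3| < (7/9)/u < eps.

N = (7/9)/eps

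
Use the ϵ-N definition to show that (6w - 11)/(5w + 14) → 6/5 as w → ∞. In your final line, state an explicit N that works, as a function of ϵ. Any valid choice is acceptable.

N = (139/25)/ϵ

Fix ϵ > 0. We seek N > 0 such that w > N implies |(6w - 11)/(5w + 14) − (6/5)| < ϵ.
(6w - 11)/(5w + 14) − (6/5) = (5(6w - 11) − 6(5w + 14)) / (5(5w + 14)) = -139/(5(5w + 14)).
For w > 0 we have 5w + 14 > 5w, so |(6w - 11)/(5w + 14) − (6/5)| = 139/(5(5w + 14)) < 139/(5·5w) = (139/25)/w.
Thus |(6w - 11)/(5w + 14) − (6/5)| < ϵ whenever w > (139/25)/ϵ.
Take N = (139/25)/ϵ. If w > N then |(6w - 11)/(5w + 14) − (6/5)| < (139/25)/w < ϵ.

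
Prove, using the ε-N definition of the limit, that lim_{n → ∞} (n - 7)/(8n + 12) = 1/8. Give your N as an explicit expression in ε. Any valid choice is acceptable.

N = (17/16)/ε

Fix ε > 0. For n ≥ 1, |(n - 7)/(8n + 12) − (1/8)| = |-68|/(8(8n + 12)) = 68/(8(8n + 12)).
Since 8n + 12 ≥ 8n for n ≥ 1, this is ≤ 68/(8·8n) = (17/16)/n.
So |(n - 7)/(8n + 12) − (1/8)| < ε whenever n > (17/16)/ε.
Take N = (17/16)/ε. If n > N then |(n - 7)/(8n + 12) − (1/8)| ≤ (17/16)/n < ε.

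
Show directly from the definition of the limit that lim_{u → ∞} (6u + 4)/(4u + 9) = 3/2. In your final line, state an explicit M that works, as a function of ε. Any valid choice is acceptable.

Let ε > 0. We seek M > 0 such that u > M implies |(6u + 4)/(4u + 9) − (3/2)| < ε.
(6u + 4)/(4u + 9) − (3/2) = (4(6u + 4) − 6(4u + 9)) / (4(4u + 9)) = -38/(4(4u + 9)).
For u > 0 we have 4u + 9 > 4u, so |(6u + 4)/(4u + 9) − (3/2)| = 38/(4(4u + 9)) < 38/(4·4u) = (19/8)/u.
Thus |(6u + 4)/(4u + 9) − (3/2)| < ε whenever u > (19/8)/ε.
Take M = (19/8)/ε. If u > M then |(6u + 4)/(4u + 9) − (3/2)| < (19/8)/u < ε.

M = (19/8)/ε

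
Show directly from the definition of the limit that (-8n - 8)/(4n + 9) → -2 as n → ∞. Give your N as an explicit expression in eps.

Suppose eps > 0. For n ≥ 1, |(-8n - 8)/(4n + 9) + 2| = |40|/(4(4n + 9)) = 40/(4(4n + 9)).
Since 4n + 9 ≥ 4n for n ≥ 1, this is ≤ 40/(4·4n) = (5/2)/n.
So |(-8n - 8)/(4n + 9) + 2| < eps whenever n > (5/2)/eps.
Take N = (5/2)/eps. If n > N then |(-8n - 8)/(4n + 9) + 2| ≤ (5/2)/n < eps.

N = (5/2)/eps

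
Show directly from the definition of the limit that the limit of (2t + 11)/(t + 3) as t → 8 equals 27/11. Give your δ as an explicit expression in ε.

Fix ε > 0. We want δ > 0 with 0 < |t − 8| < δ ⇒ |(2t + 11)/(t + 3) − (27/11)| < ε.
Combining over a common denominator, (2t + 11)/(t + 3) − (27/11) = [(2t + 11)·11 − 27·(t + 3)] / [11·(t + 3)] = -5(t − 8) / (11(t + 3)).
So |(2t + 11)/(t + 3) − (27/11)| = 5|t − 8| / (11·|t + 3|).
Restrict δ ≤ 11/2. Then |t − 8| < 11/2 gives |t + 3| = |(t − 8) + 11| ≥ 11 − 11/2 = 11/2.
Hence |(2t + 11)/(t + 3) − (27/11)| < 5|t − 8|/(11·(11/2)) = (10/121)|t − 8|, which is < ε once |t − 8| < (121/10)ε.
Take δ = min(11/2, (121/10)ε). Then 0 < |t − 8| < δ forces both bounds, so |(2t + 11)/(t + 3) − (27/11)| < ε.

δ = min(11/2, (121/10)ε)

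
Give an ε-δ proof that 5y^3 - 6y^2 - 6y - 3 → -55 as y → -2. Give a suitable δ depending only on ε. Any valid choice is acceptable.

δ = min(1, ε/119)

Fix ε > 0. We want δ > 0 such that 0 < |y + 2| < δ implies |(5y^3 - 6y^2 - 6y - 3) + 55| < ε.
(5y^3 - 6y^2 - 6y - 3) + 55 = 5y^3 - 6y^2 - 6y + 52 = (y + 2)(5y^2 - 16y + 26).
So |(5y^3 - 6y^2 - 6y - 3) + 55| = |y + 2|·|5y^2 - 16y + 26|.
Assume first that |y + 2| < 1, so |y| < 3. Then |5y^2 - 16y + 26| ≤ 5·3^2 + 16·3 + 26 = 119.
Hence |(5y^3 - 6y^2 - 6y - 3) + 55| ≤ 119|y + 2| < ε provided |y + 2| < ε/119.
Choosing δ = min(1, ε/119) ensures both conditions, hence |(5y^3 - 6y^2 - 6y - 3) + 55| < ε.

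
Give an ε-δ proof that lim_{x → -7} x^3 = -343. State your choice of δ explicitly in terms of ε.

δ = min(1, ε/169)

Let ε > 0 be given. We seek δ > 0 with 0 < |x + 7| < δ ⇒ |x^3 + 343| < ε.
Factor: x^3 + 343 = (x + 7)(x^2 - 7x + 49), so |x^3 + 343| = |x + 7|·|x^2 - 7x + 49|.
Restrict δ ≤ 1. Then |x + 7| < 1 gives |x| < 8, so by the triangle inequality |x^2 - 7x + 49| ≤ 8^2 + 7·8 + 49 = 169.
Hence |x^3 + 343| ≤ 169|x + 7|, which is < ε once |x + 7| < ε/169.
Take δ = min(1, ε/169). If 0 < |x + 7| < δ then both bounds hold and |x^3 + 343| ≤ 169|x + 7| < 169·(ε/169) = ε.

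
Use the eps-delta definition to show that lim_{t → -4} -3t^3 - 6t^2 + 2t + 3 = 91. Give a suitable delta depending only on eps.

Let eps > 0 be given. We want delta > 0 such that 0 < |t + 4| < delta implies |(-3t^3 - 6t^2 + 2t + 3) − 91| < eps.
(-3t^3 - 6t^2 + 2t + 3) − 91 = -3t^3 - 6t^2 + 2t - 88 = (t + 4)(-3t^2 + 6t - 22).
So |(-3t^3 - 6t^2 + 2t + 3) − 91| = |t + 4|·|-3t^2 + 6t - 22|.
Assume first that |t + 4| < 2, so |t| < 6. Then |-3t^2 + 6t - 22| ≤ 3·6^2 + 6·6 + 22 = 166.
Hence |(-3t^3 - 6t^2 + 2t + 3) − 91| ≤ 166|t + 4| < eps provided |t + 4| < eps/166.
Take delta = min(2, eps/166). Then 0 < |t + 4| < delta gives both |t + 4| < 2 and |t + 4| < eps/166, so |(-3t^3 - 6t^2 + 2t + 3) − 91| < eps.

delta = min(2, eps/166)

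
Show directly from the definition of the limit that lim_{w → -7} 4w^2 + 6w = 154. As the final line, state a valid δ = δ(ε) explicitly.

δ = min(2, ε/58)

Fix ε > 0. We want δ > 0 such that 0 < |w + 7| < δ implies |(4w^2 + 6w) − 154| < ε.
(4w^2 + 6w) − 154 = 4w^2 + 6w - 154 = (w + 7)(4w - 22).
So |(4w^2 + 6w) − 154| = |w + 7|·|4w - 22|.
Assume first that |w + 7| < 2, so |w| < 9. Then |4w - 22| ≤ 4·9 + 22 = 58.
Hence |(4w^2 + 6w) − 154| ≤ 58|w + 7| < ε provided |w + 7| < ε/58.
Choosing δ = min(2, ε/58) ensures both conditions, hence |(4w^2 + 6w) − 154| < ε.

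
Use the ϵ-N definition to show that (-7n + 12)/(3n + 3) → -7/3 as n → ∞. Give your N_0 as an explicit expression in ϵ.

Suppose ϵ > 0. For n ≥ 1, |(-7n + 12)/(3n + 3) + 7/3| = |57|/(3(3n + 3)) = 57/(3(3n + 3)).
Since 3n + 3 ≥ 3n for n ≥ 1, this is ≤ 57/(3·3n) = (19/3)/n.
So |(-7n + 12)/(3n + 3) + 7/3| < ϵ whenever n > (19/3)/ϵ.
Take N_0 = (19/3)/ϵ. If n > N_0 then |(-7n + 12)/(3n + 3) + 7/3| ≤ (19/3)/n < ϵ.

N_0 = (19/3)/ϵ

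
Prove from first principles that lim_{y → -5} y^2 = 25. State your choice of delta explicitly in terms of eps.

delta = min(1, eps/11)

Suppose eps > 0. We seek delta > 0 with 0 < |y + 5| < delta ⇒ |y^2 − 25| < eps.
Factor: y^2 − 25 = (y + 5)(y - 5), so |y^2 − 25| = |y + 5|·|y - 5|.
Impose delta ≤ 1 so that |y| < 6; then |y - 5| ≤ 11.
Hence |y^2 − 25| ≤ 11|y + 5|, which is < eps once |y + 5| < eps/11.
Take delta = min(1, eps/11). If 0 < |y + 5| < delta then both bounds hold and |y^2 − 25| ≤ 11|y + 5| < 11·(eps/11) = eps.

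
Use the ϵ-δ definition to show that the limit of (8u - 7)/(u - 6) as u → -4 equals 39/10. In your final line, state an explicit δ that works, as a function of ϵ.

δ = min(5, (50/41)ϵ)

Suppose ϵ > 0. We want δ > 0 with 0 < |u + 4| < δ ⇒ |(8u - 7)/(u - 6) − (39/10)| < ϵ.
Combining over a common denominator, (8u - 7)/(u - 6) − (39/10) = [(8u - 7)·(-10) − (-39)·(u - 6)] / [(-10)·(u - 6)] = -41(u + 4) / ((-10)(u - 6)).
So |(8u - 7)/(u - 6) − (39/10)| = 41|u + 4| / (10·|u − 6|).
Restrict δ ≤ 5. Then |u + 4| < 5 gives |u − 6| = |(u + 4) + (-10)| ≥ 10 − 5 = 5.
Hence |(8u - 7)/(u - 6) − (39/10)| < 41|u + 4|/(10·5) = (41/50)|u + 4|, which is < ϵ once |u + 4| < (50/41)ϵ.
Take δ = min(5, (50/41)ϵ). Then 0 < |u + 4| < δ forces both bounds, so |(8u - 7)/(u - 6) − (39/10)| < ϵ.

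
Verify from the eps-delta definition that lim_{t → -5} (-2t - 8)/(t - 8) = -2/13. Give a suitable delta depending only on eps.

delta = min(13/2, (169/48)eps)

Let eps > 0. We want delta > 0 with 0 < |t + 5| < delta ⇒ |(-2t - 8)/(t - 8) + 2/13| < eps.
Combining over a common denominator, (-2t - 8)/(t - 8) + 2/13 = [(-2t - 8)·(-13) − 2·(t - 8)] / [(-13)·(t - 8)] = 24(t + 5) / ((-13)(t - 8)).
So |(-2t - 8)/(t - 8) + 2/13| = 24|t + 5| / (13·|t − 8|).
Restrict delta ≤ 13/2. Then |t + 5| < 13/2 gives |t − 8| = |(t + 5) + (-13)| ≥ 13 − 13/2 = 13/2.
Hence |(-2t - 8)/(t - 8) + 2/13| < 24|t + 5|/(13·(13/2)) = (48/169)|t + 5|, which is < eps once |t + 5| < (169/48)eps.
Take delta = min(13/2, (169/48)eps). Then 0 < |t + 5| < delta forces both bounds, so |(-2t - 8)/(t - 8) + 2/13| < eps.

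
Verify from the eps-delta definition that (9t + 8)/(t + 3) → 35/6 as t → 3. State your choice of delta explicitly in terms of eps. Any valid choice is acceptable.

delta = min(3, (18/19)eps)

Fix eps > 0. We want delta > 0 with 0 < |t − 3| < delta ⇒ |(9t + 8)/(t + 3) − (35/6)| < eps.
Combining over a common denominator, (9t + 8)/(t + 3) − (35/6) = [(9t + 8)·6 − 35·(t + 3)] / [6·(t + 3)] = 19(t − 3) / (6(t + 3)).
So |(9t + 8)/(t + 3) − (35/6)| = 19|t − 3| / (6·|t + 3|).
Restrict delta ≤ 3. Then |t − 3| < 3 gives |t + 3| = |(t − 3) + 6| ≥ 6 − 3 = 3.
Hence |(9t + 8)/(t + 3) − (35/6)| < 19|t − 3|/(6·3) = (19/18)|t − 3|, which is < eps once |t − 3| < (18/19)eps.
Take delta = min(3, (18/19)eps). Then 0 < |t − 3| < delta forces both bounds, so |(9t + 8)/(t + 3) − (35/6)| < eps.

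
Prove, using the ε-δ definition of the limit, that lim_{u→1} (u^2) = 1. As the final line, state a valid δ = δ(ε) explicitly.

Let ε > 0. We seek δ > 0 with 0 < |u − 1| < δ ⇒ |u^2 − 1| < ε.
Factor: u^2 − 1 = (u − 1)(u + 1), so |u^2 − 1| = |u − 1|·|u + 1|.
Impose δ ≤ 1 so that |u| < 2; then |u + 1| ≤ 3.
Hence |u^2 − 1| ≤ 3|u − 1|, which is < ε once |u − 1| < ε/3.
Take δ = min(1, ε/3). If 0 < |u − 1| < δ then both bounds hold and |u^2 − 1| ≤ 3|u − 1| < 3·(ε/3) = ε.

δ = min(1, ε/3)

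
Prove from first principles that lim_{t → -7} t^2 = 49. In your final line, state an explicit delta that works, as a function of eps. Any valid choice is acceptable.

Suppose eps > 0. We seek delta > 0 with 0 < |t + 7| < delta ⇒ |t^2 − 49| < eps.
Factor: t^2 − 49 = (t + 7)(t - 7), so |t^2 − 49| = |t + 7|·|t - 7|.
Impose delta ≤ 1 so that |t| < 8; then |t - 7| ≤ 15.
Hence |t^2 − 49| ≤ 15|t + 7|, which is < eps once |t + 7| < eps/15.
Take delta = min(1, eps/15). If 0 < |t + 7| < delta then both bounds hold and |t^2 − 49| ≤ 15|t + 7| < 15·(eps/15) = eps.

delta = min(1, eps/15)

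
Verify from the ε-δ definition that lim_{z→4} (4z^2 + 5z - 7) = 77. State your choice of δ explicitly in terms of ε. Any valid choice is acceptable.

Let ε > 0. We want δ > 0 such that 0 < |z − 4| < δ implies |(4z^2 + 5z - 7) − 77| < ε.
(4z^2 + 5z - 7) − 77 = 4z^2 + 5z - 84 = (z − 4)(4z + 21).
So |(4z^2 + 5z - 7) − 77| = |z − 4|·|4z + 21|.
Assume first that |z − 4| < 1, so |z| < 5. Then |4z + 21| ≤ 4·5 + 21 = 41.
Hence |(4z^2 + 5z - 7) − 77| ≤ 41|z − 4| < ε provided |z − 4| < ε/41.
Choosing δ = min(1, ε/41) ensures both conditions, hence |(4z^2 + 5z - 7) − 77| < ε.

δ = min(1, ε/41)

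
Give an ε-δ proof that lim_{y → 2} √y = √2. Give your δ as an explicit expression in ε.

Let ε > 0. We want δ > 0 such that 0 < |y − 2| < δ implies |√y − √2| < ε.
Multiplying by the conjugate, |√y − √2| = |y − 2|/(√y + √2).
Restrict δ ≤ 2 so that |y − 2| < 2 forces y > 0, and then √y + √2 > √2.
Hence |√y − √2| < |y − 2|/√2, which is < ε once |y − 2| < √2·ε.
Take δ = min(2, √2·ε). If 0 < |y − 2| < δ then y > 0 and |√y − √2| < |y − 2|/√2 < ε.

δ = min(2, √2·ε)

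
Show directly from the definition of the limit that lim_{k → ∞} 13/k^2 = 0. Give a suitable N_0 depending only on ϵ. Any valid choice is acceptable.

N_0 = (13/ϵ)^{1/2}

Let ϵ > 0. For k ≥ 1, |13/k^2 − 0| = 13/k^2.
13/k^2 < ϵ ⇔ k^2 > 13/ϵ ⇔ k > (13/ϵ)^{1/2}.
Take N_0 = (13/ϵ)^{1/2}. Then k > N_0 implies 13/k^2 < ϵ.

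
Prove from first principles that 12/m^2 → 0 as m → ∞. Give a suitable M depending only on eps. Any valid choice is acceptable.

Suppose eps > 0. For m ≥ 1, |12/m^2 − 0| = 12/m^2.
12/m^2 < eps ⇔ m^2 > 12/eps ⇔ m > (12/eps)^{1/2}.
Take M = (12/eps)^{1/2}. Then m > M implies 12/m^2 < eps.

M = (12/eps)^{1/2}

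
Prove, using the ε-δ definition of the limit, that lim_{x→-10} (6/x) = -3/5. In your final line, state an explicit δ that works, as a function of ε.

Fix ε > 0. We seek δ > 0 such that 0 < |x + 10| < δ implies |6/x + 3/5| < ε.
|6/x + 3/5| = 6·|-10 − x|/(10·|x|) = 6|x + 10|/(10|x|).
Require δ ≤ 5 so that |x| > 10 − 5 = 5, hence 10|x| > 50.
Then |6/x + 3/5| < 6|x + 10|/50, which is < ε when |x + 10| < (25/3)ε.
Take δ = min(5, (25/3)ε). Then 0 < |x + 10| < δ gives both |x + 10| < 5 and |x + 10| < (25/3)ε, so |6/x + 3/5| < ε.

δ = min(5, (25/3)ε)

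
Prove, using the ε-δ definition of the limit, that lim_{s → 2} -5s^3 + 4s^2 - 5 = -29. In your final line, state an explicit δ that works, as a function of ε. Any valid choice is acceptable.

δ = min(1, ε/75)

Let ε > 0 be given. We want δ > 0 such that 0 < |s − 2| < δ implies |(-5s^3 + 4s^2 - 5) + 29| < ε.
(-5s^3 + 4s^2 - 5) + 29 = -5s^3 + 4s^2 + 24 = (s − 2)(-5s^2 - 6s - 12).
So |(-5s^3 + 4s^2 - 5) + 29| = |s − 2|·|-5s^2 - 6s - 12|.
Require δ ≤ 1. Then |s − 2| < 1 gives |s| < 3, and by the triangle inequality |-5s^2 - 6s - 12| ≤ 5·3^2 + 6·3 + 12 = 75.
Hence |(-5s^3 + 4s^2 - 5) + 29| ≤ 75|s − 2| < ε provided |s − 2| < ε/75.
Choosing δ = min(1, ε/75) ensures both conditions, hence |(-5s^3 + 4s^2 - 5) + 29| < ε.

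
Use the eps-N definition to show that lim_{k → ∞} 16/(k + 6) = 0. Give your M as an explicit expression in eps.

M = 16/eps

Suppose eps > 0. For k ≥ 1, |16/(k + 6) − 0| = 16/(k + 6) ≤ 16/k.
We need 16/k < eps, i.e. k > 16/eps.
Take M = 16/eps. If k > M then |16/(k + 6)| ≤ 16/k < eps.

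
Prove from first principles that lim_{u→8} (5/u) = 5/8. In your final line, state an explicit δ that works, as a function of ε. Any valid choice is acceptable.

Let ε > 0. We seek δ > 0 such that 0 < |u − 8| < δ implies |5/u − (5/8)| < ε.
|5/u − (5/8)| = 5·|8 − u|/(8·|u|) = 5|u − 8|/(8|u|).
Require δ ≤ 4 so that |u| > 8 − 4 = 4, hence 8|u| > 32.
Then |5/u − (5/8)| < 5|u − 8|/32, which is < ε when |u − 8| < (32/5)ε.
Take δ = min(4, (32/5)ε). Then 0 < |u − 8| < δ gives both |u − 8| < 4 and |u − 8| < (32/5)ε, so |5/u − (5/8)| < ε.

δ = min(4, (32/5)ε)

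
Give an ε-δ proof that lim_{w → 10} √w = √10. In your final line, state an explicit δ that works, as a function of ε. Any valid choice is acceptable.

δ = min(10, √10·ε)

Let ε > 0 be given. We want δ > 0 such that 0 < |w − 10| < δ implies |√w − √10| < ε.
Rationalise: √w − √10 = (w − 10)/(√w + √10), so |√w − √10| = |w − 10|/(√w + √10).
Restrict δ ≤ 10 so that |w − 10| < 10 forces w > 0, and then √w + √10 > √10.
Hence |√w − √10| < |w − 10|/√10, which is < ε once |w − 10| < √10·ε.
Take δ = min(10, √10·ε). If 0 < |w − 10| < δ then w > 0 and |√w − √10| < |w − 10|/√10 < ε.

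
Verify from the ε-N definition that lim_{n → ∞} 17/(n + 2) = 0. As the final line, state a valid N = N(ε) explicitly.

N = 17/ε

Let ε > 0 be given. For n ≥ 1, |17/(n + 2) − 0| = 17/(n + 2) ≤ 17/n.
We need 17/n < ε, i.e. n > 17/ε.
Take N = 17/ε. If n > N then |17/(n + 2)| ≤ 17/n < ε.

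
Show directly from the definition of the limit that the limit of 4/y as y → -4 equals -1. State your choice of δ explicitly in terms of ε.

δ = min(2, 2ε)

Let ε > 0 be given. We seek δ > 0 such that 0 < |y + 4| < δ implies |4/y + 1| < ε.
|4/y + 1| = 4·|-4 − y|/(4·|y|) = 4|y + 4|/(4|y|).
Require δ ≤ 2 so that |y| > 4 − 2 = 2, hence 4|y| > 8.
Then |4/y + 1| < 4|y + 4|/8, which is < ε when |y + 4| < 2ε.
Take δ = min(2, 2ε). Then 0 < |y + 4| < δ gives both |y + 4| < 2 and |y + 4| < 2ε, so |4/y + 1| < ε.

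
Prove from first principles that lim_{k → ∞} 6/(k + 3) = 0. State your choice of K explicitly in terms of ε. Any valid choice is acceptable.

Let ε > 0. For k ≥ 1, |6/(k + 3) − 0| = 6/(k + 3) ≤ 6/k.
We need 6/k < ε, i.e. k > 6/ε.
Take K = 6/ε. If k > K then |6/(k + 3)| ≤ 6/k < ε.

K = 6/ε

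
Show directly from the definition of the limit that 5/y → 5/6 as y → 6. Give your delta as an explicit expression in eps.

delta = min(3, (18/5)eps)

Let eps > 0 be given. We seek delta > 0 such that 0 < |y − 6| < delta implies |5/y − (5/6)| < eps.
|5/y − (5/6)| = 5·|6 − y|/(6·|y|) = 5|y − 6|/(6|y|).
Restrict delta ≤ 3. Then |y − 6| < 3 gives |y| > 3, so 6|y| > 18.
Then |5/y − (5/6)| < 5|y − 6|/18, which is < eps when |y − 6| < (18/5)eps.
Take delta = min(3, (18/5)eps). Then 0 < |y − 6| < delta gives both |y − 6| < 3 and |y − 6| < (18/5)eps, so |5/y − (5/6)| < eps.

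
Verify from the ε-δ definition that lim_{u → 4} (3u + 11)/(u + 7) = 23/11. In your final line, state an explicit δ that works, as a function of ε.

Suppose ε > 0. We want δ > 0 with 0 < |u − 4| < δ ⇒ |(3u + 11)/(u + 7) − (23/11)| < ε.
Combining over a common denominator, (3u + 11)/(u + 7) − (23/11) = [(3u + 11)·11 − 23·(u + 7)] / [11·(u + 7)] = 10(u − 4) / (11(u + 7)).
So |(3u + 11)/(u + 7) − (23/11)| = 10|u − 4| / (11·|u + 7|).
Require δ ≤ 11/2, so |u + 7| ≥ |11| − |u − 4| > 11 − 11/2 = 11/2.
Hence |(3u + 11)/(u + 7) − (23/11)| < 10|u − 4|/(11·(11/2)) = (20/121)|u − 4|, which is < ε once |u − 4| < (121/20)ε.
Take δ = min(11/2, (121/20)ε). Then 0 < |u − 4| < δ forces both bounds, so |(3u + 11)/(u + 7) − (23/11)| < ε.

δ = min(11/2, (121/20)ε)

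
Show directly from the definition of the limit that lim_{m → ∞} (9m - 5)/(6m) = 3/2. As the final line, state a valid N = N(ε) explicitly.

N = (5/6)/ε

Let ε > 0. For m ≥ 1, |(9m - 5)/(6m) − (3/2)| = |-30|/(6(6m)) = 30/(6(6m)).
Since 6m ≥ 6m for m ≥ 1, this is ≤ 30/(6·6m) = (5/6)/m.
So |(9m - 5)/(6m) − (3/2)| < ε whenever m > (5/6)/ε.
Take N = (5/6)/ε. If m > N then |(9m - 5)/(6m) − (3/2)| ≤ (5/6)/m < ε.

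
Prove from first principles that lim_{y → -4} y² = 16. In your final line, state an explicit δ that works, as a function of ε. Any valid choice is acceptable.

δ = min(2, ε/10)

Let ε > 0 be given. We seek δ > 0 with 0 < |y + 4| < δ ⇒ |y² − 16| < ε.
Factor: y² − 16 = (y + 4)(y - 4), so |y² − 16| = |y + 4|·|y - 4|.
Restrict δ ≤ 2. Then |y + 4| < 2 gives |y| < 6, so by the triangle inequality |y - 4| ≤ 6 + 4 = 10.
Hence |y² − 16| ≤ 10|y + 4|, which is < ε once |y + 4| < ε/10.
Take δ = min(2, ε/10). If 0 < |y + 4| < δ then both bounds hold and |y² − 16| ≤ 10|y + 4| < 10·(ε/10) = ε.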